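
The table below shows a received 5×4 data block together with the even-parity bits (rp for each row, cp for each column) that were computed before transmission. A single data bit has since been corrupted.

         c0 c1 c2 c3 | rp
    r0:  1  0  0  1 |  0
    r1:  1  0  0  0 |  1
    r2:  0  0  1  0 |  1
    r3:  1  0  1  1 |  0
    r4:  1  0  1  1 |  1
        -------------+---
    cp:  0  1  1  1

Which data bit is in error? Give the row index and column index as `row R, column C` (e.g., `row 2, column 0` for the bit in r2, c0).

Recompute each row's even parity and compare to rp:
  r0: data parity 0, sent rp 0 → ok
  r1: data parity 1, sent rp 1 → ok
  r2: data parity 1, sent rp 1 → ok
  r3: data parity 1, sent rp 0 → mismatch
  r4: data parity 1, sent rp 1 → ok
Recompute each column's even parity and compare to cp:
  c0: data parity 0, sent cp 0 → ok
  c1: data parity 0, sent cp 1 → mismatch
  c2: data parity 1, sent cp 1 → ok
  c3: data parity 1, sent cp 1 → ok
Exactly one row (r3) and one column (c1) fail → the flipped bit is at their intersection.

row 3, column 1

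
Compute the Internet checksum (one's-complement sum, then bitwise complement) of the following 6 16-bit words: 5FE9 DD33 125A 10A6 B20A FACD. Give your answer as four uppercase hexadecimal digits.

F309

One's-complement addition (fold any carry out of bit 15 back into bit 0):
  0x5FE9 + 0xDD33 = 0x13D1C → wrap carry → 0x3D1D
  0x3D1D + 0x125A = 0x04F77
  0x4F77 + 0x10A6 = 0x0601D
  0x601D + 0xB20A = 0x11227 → wrap carry → 0x1228
  0x1228 + 0xFACD = 0x10CF5 → wrap carry → 0x0CF6
One's-complement sum = 0x0CF6.
Checksum = ~0x0CF6 & 0xFFFF = 0xF309.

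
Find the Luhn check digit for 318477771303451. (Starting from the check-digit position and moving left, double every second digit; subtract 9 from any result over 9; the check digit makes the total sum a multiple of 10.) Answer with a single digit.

Partial digits right→left: 1 5 4 3 0 3 1 7 7 7 7 4 8 1 3
Double every second digit counting from the check-digit position (so the 1st, 3rd, 5th, ... of the partial from the right).
  doubled (with −9 where >9): 2 8 0 2 5 5 7 6 → sum 35
  kept as-is: 5 3 3 7 7 4 1 → sum 30
Total = 35 + 30 = 65.
Check digit = (10 − (65 mod 10)) mod 10 = 5.

5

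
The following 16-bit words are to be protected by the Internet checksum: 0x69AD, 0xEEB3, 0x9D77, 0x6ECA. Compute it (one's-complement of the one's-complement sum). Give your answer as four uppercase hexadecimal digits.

One's-complement addition (fold any carry out of bit 15 back into bit 0):
  0x69AD + 0xEEB3 = 0x15860 → wrap carry → 0x5861
  0x5861 + 0x9D77 = 0x0F5D8
  0xF5D8 + 0x6ECA = 0x164A2 → wrap carry → 0x64A3
One's-complement sum = 0x64A3.
Checksum = ~0x64A3 & 0xFFFF = 0x9B5C.

9B5C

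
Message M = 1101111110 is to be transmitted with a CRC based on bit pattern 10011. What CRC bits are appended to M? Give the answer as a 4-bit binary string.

Append 4 zeros: 11011111100000. Divide by 10011 (XOR where the leading bit is 1):
  pos 0: 11011 XOR 10011 = 01000
  pos 1: 10001 XOR 10011 = 00010
  pos 4: 10111 XOR 10011 = 00100
  pos 6: 10000 XOR 10011 = 00011
  pos 9: 11000 XOR 10011 = 01011
Remainder (last 4 bits) = 1011. This is the CRC / FCS.

1011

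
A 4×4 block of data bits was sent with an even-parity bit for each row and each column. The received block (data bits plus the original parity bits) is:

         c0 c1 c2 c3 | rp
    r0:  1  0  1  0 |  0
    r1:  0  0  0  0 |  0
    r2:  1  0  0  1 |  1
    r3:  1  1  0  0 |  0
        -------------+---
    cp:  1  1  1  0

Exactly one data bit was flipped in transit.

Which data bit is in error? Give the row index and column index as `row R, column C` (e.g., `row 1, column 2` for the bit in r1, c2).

row 2, column 3

Recompute each row's even parity and compare to rp:
  r0: data parity 0, sent rp 0 → ok
  r1: data parity 0, sent rp 0 → ok
  r2: data parity 0, sent rp 1 → mismatch
  r3: data parity 0, sent rp 0 → ok
Recompute each column's even parity and compare to cp:
  c0: data parity 1, sent cp 1 → ok
  c1: data parity 1, sent cp 1 → ok
  c2: data parity 1, sent cp 1 → ok
  c3: data parity 1, sent cp 0 → mismatch
Exactly one row (r2) and one column (c3) fail → the flipped bit is at their intersection.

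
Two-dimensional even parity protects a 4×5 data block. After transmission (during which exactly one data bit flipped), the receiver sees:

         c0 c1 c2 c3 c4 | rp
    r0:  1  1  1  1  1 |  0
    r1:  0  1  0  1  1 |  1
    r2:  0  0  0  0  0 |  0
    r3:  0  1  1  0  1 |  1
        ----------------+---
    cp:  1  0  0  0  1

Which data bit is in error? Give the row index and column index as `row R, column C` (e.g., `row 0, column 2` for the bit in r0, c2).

row 0, column 1

Recompute each row's even parity and compare to rp:
  r0: data parity 1, sent rp 0 → mismatch
  r1: data parity 1, sent rp 1 → ok
  r2: data parity 0, sent rp 0 → ok
  r3: data parity 1, sent rp 1 → ok
Recompute each column's even parity and compare to cp:
  c0: data parity 1, sent cp 1 → ok
  c1: data parity 1, sent cp 0 → mismatch
  c2: data parity 0, sent cp 0 → ok
  c3: data parity 0, sent cp 0 → ok
  c4: data parity 1, sent cp 1 → ok
Exactly one row (r0) and one column (c1) fail → the flipped bit is at their intersection.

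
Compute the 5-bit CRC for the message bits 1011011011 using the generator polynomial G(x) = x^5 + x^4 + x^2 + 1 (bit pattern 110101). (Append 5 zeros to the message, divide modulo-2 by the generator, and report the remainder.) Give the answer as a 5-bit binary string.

01101

Append 5 zeros: 101101101100000. Divide by 110101 (XOR where the leading bit is 1):
  pos 0: 101101 XOR 110101 = 011000
  pos 1: 110001 XOR 110101 = 000100
  pos 4: 100011 XOR 110101 = 010110
  pos 5: 101100 XOR 110101 = 011001
  pos 6: 110010 XOR 110101 = 000111
  pos 9: 111000 XOR 110101 = 001101
Remainder (last 5 bits) = 01101. This is the CRC / FCS.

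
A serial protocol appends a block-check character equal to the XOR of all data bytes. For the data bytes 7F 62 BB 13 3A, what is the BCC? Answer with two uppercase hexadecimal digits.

8F

XOR the bytes together:
  start with 0x7F
  0x7F ⊕ 0x62 = 0x1D
  0x1D ⊕ 0xBB = 0xA6
  0xA6 ⊕ 0x13 = 0xB5
  0xB5 ⊕ 0x3A = 0x8F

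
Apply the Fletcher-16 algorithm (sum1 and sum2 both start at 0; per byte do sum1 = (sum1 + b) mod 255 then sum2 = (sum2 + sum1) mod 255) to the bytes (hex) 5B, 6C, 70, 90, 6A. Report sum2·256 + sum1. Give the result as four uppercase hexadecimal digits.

5733

Running sums (mod 255):
  after byte 0 (5B): sum1=91, sum2=91
  after byte 1 (6C): sum1=199, sum2=35
  after byte 2 (70): sum1=56, sum2=91
  after byte 3 (90): sum1=200, sum2=36
  after byte 4 (6A): sum1=51, sum2=87
Checksum = sum2·256 + sum1 = 87·256 + 51 = 22323 = 0x5733.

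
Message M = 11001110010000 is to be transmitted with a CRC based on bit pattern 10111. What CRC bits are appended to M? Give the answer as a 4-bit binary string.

Append 4 zeros: 110011100100000000. Divide by 10111 (XOR where the leading bit is 1):
  pos 0: 11001 XOR 10111 = 01110
  pos 1: 11101 XOR 10111 = 01010
  pos 2: 10101 XOR 10111 = 00010
  pos 5: 10001 XOR 10111 = 00110
  pos 7: 11000 XOR 10111 = 01111
  pos 8: 11110 XOR 10111 = 01001
  pos 9: 10010 XOR 10111 = 00101
  pos 11: 10100 XOR 10111 = 00011
Remainder (last 4 bits) = 1100. This is the CRC / FCS.

1100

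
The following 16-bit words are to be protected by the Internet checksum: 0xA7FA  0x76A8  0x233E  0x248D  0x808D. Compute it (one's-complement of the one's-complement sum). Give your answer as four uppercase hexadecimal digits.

One's-complement addition (fold any carry out of bit 15 back into bit 0):
  0xA7FA + 0x76A8 = 0x11EA2 → wrap carry → 0x1EA3
  0x1EA3 + 0x233E = 0x041E1
  0x41E1 + 0x248D = 0x0666E
  0x666E + 0x808D = 0x0E6FB
One's-complement sum = 0xE6FB.
Checksum = ~0xE6FB & 0xFFFF = 0x1904.

1904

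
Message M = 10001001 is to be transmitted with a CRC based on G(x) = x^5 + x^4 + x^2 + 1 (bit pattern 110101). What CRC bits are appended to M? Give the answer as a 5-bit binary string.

Append 5 zeros: 1000100100000. Divide by 110101 (XOR where the leading bit is 1):
  pos 0: 100010 XOR 110101 = 010111
  pos 1: 101110 XOR 110101 = 011011
  pos 2: 110111 XOR 110101 = 000010
  pos 6: 100000 XOR 110101 = 010101
  pos 7: 101010 XOR 110101 = 011111
Remainder (last 5 bits) = 11111. This is the CRC / FCS.

11111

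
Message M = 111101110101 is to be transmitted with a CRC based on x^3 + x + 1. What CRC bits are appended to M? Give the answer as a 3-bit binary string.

Append 3 zeros: 111101110101000. Divide by 1011 (XOR where the leading bit is 1):
  pos 0: 1111 XOR 1011 = 0100
  pos 1: 1000 XOR 1011 = 0011
  pos 3: 1111 XOR 1011 = 0100
  pos 4: 1001 XOR 1011 = 0010
  pos 6: 1001 XOR 1011 = 0010
  pos 8: 1001 XOR 1011 = 0010
  pos 10: 1000 XOR 1011 = 0011
Remainder (last 3 bits) = 110. This is the CRC / FCS.

110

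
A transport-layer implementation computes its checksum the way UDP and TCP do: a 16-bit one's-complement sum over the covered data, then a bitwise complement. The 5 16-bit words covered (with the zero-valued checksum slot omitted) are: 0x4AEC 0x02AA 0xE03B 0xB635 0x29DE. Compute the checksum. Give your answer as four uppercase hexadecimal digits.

One's-complement addition (fold any carry out of bit 15 back into bit 0):
  0x4AEC + 0x02AA = 0x04D96
  0x4D96 + 0xE03B = 0x12DD1 → wrap carry → 0x2DD2
  0x2DD2 + 0xB635 = 0x0E407
  0xE407 + 0x29DE = 0x10DE5 → wrap carry → 0x0DE6
One's-complement sum = 0x0DE6.
Checksum = ~0x0DE6 & 0xFFFF = 0xF219.

F219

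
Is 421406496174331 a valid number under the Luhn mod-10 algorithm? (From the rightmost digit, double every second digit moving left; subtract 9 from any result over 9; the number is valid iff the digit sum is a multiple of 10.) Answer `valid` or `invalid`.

invalid

From the right, keep odd positions and double even positions (subtract 9 from any doubled value over 9):
  doubled (positions 2,4,...): 6 8 2 9 3 8 4 → sum 40
  kept (positions 1,3,...): 1 3 7 6 4 0 1 4 → sum 26
Total = 66.
66 mod 10 = 6, so the number is invalid.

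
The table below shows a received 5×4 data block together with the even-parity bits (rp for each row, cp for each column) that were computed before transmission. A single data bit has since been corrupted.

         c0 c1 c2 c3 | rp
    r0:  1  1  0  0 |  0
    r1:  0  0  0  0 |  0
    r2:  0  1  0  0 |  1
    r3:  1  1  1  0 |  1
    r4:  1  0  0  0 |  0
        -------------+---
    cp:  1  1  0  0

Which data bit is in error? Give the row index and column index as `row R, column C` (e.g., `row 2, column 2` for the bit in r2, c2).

Recompute each row's even parity and compare to rp:
  r0: data parity 0, sent rp 0 → ok
  r1: data parity 0, sent rp 0 → ok
  r2: data parity 1, sent rp 1 → ok
  r3: data parity 1, sent rp 1 → ok
  r4: data parity 1, sent rp 0 → mismatch
Recompute each column's even parity and compare to cp:
  c0: data parity 1, sent cp 1 → ok
  c1: data parity 1, sent cp 1 → ok
  c2: data parity 1, sent cp 0 → mismatch
  c3: data parity 0, sent cp 0 → ok
Exactly one row (r4) and one column (c2) fail → the flipped bit is at their intersection.

row 4, column 2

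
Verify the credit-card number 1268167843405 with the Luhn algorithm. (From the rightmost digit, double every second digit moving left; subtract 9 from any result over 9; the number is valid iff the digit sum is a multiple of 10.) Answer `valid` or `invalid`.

invalid

From the right, keep odd positions and double even positions (subtract 9 from any doubled value over 9):
  doubled (positions 2,4,...): 0 6 7 3 7 4 → sum 27
  kept (positions 1,3,...): 5 4 4 7 1 6 1 → sum 28
Total = 55.
55 mod 10 = 5, so the number is invalid.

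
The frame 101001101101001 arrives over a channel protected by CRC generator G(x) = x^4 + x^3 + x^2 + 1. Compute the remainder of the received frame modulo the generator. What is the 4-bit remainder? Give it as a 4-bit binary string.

Modulo-2 division of 101001101101001 by 11101:
  pos 0: 10100 XOR 11101 = 01001
  pos 1: 10011 XOR 11101 = 01110
  pos 2: 11101 XOR 11101 = 00000
  pos 8: 11010 XOR 11101 = 00111
  pos 10: 11101 XOR 11101 = 00000
Remainder = 0000 (zero — the frame passes the CRC check).

0000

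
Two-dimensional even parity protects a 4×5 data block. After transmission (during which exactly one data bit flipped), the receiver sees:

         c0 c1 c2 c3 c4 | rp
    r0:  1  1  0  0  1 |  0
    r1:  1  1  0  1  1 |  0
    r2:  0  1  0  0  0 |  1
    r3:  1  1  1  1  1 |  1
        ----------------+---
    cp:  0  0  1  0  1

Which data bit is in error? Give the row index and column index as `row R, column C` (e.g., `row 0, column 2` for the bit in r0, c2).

row 0, column 0

Recompute each row's even parity and compare to rp:
  r0: data parity 1, sent rp 0 → mismatch
  r1: data parity 0, sent rp 0 → ok
  r2: data parity 1, sent rp 1 → ok
  r3: data parity 1, sent rp 1 → ok
Recompute each column's even parity and compare to cp:
  c0: data parity 1, sent cp 0 → mismatch
  c1: data parity 0, sent cp 0 → ok
  c2: data parity 1, sent cp 1 → ok
  c3: data parity 0, sent cp 0 → ok
  c4: data parity 1, sent cp 1 → ok
Exactly one row (r0) and one column (c0) fail → the flipped bit is at their intersection.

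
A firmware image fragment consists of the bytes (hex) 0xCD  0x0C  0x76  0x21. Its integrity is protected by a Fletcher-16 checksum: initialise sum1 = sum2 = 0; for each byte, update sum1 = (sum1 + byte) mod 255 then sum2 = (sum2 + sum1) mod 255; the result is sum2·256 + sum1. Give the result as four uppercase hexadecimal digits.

Running sums (mod 255):
  after byte 0 (0xCD): sum1=205, sum2=205
  after byte 1 (0x0C): sum1=217, sum2=167
  after byte 2 (0x76): sum1=80, sum2=247
  after byte 3 (0x21): sum1=113, sum2=105
Checksum = sum2·256 + sum1 = 105·256 + 113 = 26993 = 0x6971.

6971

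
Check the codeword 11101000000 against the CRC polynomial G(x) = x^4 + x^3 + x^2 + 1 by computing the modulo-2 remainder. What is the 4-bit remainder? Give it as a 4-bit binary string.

Modulo-2 division of 11101000000 by 11101:
  pos 0: 11101 XOR 11101 = 00000
Remainder = 0000 (zero — the frame passes the CRC check).

0000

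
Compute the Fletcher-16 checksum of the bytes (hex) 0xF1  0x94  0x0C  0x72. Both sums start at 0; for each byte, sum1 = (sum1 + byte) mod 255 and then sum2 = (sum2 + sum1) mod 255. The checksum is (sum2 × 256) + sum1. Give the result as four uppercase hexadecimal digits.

1005

Running sums (mod 255):
  after byte 0 (0xF1): sum1=241, sum2=241
  after byte 1 (0x94): sum1=134, sum2=120
  after byte 2 (0x0C): sum1=146, sum2=11
  after byte 3 (0x72): sum1=5, sum2=16
Checksum = sum2·256 + sum1 = 16·256 + 5 = 4101 = 0x1005.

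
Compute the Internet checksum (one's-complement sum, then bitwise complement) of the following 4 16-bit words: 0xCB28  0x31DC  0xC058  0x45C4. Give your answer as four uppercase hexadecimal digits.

FCDD

One's-complement addition (fold any carry out of bit 15 back into bit 0):
  0xCB28 + 0x31DC = 0x0FD04
  0xFD04 + 0xC058 = 0x1BD5C → wrap carry → 0xBD5D
  0xBD5D + 0x45C4 = 0x10321 → wrap carry → 0x0322
One's-complement sum = 0x0322.
Checksum = ~0x0322 & 0xFFFF = 0xFCDD.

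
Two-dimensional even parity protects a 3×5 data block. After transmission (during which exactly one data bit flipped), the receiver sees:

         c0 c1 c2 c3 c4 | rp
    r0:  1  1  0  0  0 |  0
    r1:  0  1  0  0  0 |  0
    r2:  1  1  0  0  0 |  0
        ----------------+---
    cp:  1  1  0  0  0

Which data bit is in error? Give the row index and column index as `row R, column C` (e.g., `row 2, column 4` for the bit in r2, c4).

Recompute each row's even parity and compare to rp:
  r0: data parity 0, sent rp 0 → ok
  r1: data parity 1, sent rp 0 → mismatch
  r2: data parity 0, sent rp 0 → ok
Recompute each column's even parity and compare to cp:
  c0: data parity 0, sent cp 1 → mismatch
  c1: data parity 1, sent cp 1 → ok
  c2: data parity 0, sent cp 0 → ok
  c3: data parity 0, sent cp 0 → ok
  c4: data parity 0, sent cp 0 → ok
Exactly one row (r1) and one column (c0) fail → the flipped bit is at their intersection.

row 1, column 0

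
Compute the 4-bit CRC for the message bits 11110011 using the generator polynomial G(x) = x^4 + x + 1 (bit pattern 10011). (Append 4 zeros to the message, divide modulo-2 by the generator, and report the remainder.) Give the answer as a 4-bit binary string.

Append 4 zeros: 111100110000. Divide by 10011 (XOR where the leading bit is 1):
  pos 0: 11110 XOR 10011 = 01101
  pos 1: 11010 XOR 10011 = 01001
  pos 2: 10011 XOR 10011 = 00000
  pos 7: 10000 XOR 10011 = 00011
Remainder (last 4 bits) = 0011. This is the CRC / FCS.

0011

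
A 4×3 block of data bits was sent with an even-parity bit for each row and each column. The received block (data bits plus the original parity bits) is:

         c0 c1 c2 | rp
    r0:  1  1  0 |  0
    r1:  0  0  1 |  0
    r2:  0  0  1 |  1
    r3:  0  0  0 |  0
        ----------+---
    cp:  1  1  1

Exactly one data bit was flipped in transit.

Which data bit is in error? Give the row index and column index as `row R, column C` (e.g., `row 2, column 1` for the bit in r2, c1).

Recompute each row's even parity and compare to rp:
  r0: data parity 0, sent rp 0 → ok
  r1: data parity 1, sent rp 0 → mismatch
  r2: data parity 1, sent rp 1 → ok
  r3: data parity 0, sent rp 0 → ok
Recompute each column's even parity and compare to cp:
  c0: data parity 1, sent cp 1 → ok
  c1: data parity 1, sent cp 1 → ok
  c2: data parity 0, sent cp 1 → mismatch
Exactly one row (r1) and one column (c2) fail → the flipped bit is at their intersection.

row 1, column 2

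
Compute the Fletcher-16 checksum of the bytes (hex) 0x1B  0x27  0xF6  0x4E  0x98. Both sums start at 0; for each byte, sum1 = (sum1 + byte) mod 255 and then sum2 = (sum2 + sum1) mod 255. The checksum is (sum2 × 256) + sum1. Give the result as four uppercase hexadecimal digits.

3E20

Running sums (mod 255):
  after byte 0 (0x1B): sum1=27, sum2=27
  after byte 1 (0x27): sum1=66, sum2=93
  after byte 2 (0xF6): sum1=57, sum2=150
  after byte 3 (0x4E): sum1=135, sum2=30
  after byte 4 (0x98): sum1=32, sum2=62
Checksum = sum2·256 + sum1 = 62·256 + 32 = 15904 = 0x3E20.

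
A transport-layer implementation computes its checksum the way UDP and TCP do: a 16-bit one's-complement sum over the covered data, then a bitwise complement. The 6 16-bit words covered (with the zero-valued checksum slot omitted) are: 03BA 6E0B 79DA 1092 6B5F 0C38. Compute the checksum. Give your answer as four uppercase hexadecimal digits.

8C36

One's-complement addition (fold any carry out of bit 15 back into bit 0):
  0x03BA + 0x6E0B = 0x071C5
  0x71C5 + 0x79DA = 0x0EB9F
  0xEB9F + 0x1092 = 0x0FC31
  0xFC31 + 0x6B5F = 0x16790 → wrap carry → 0x6791
  0x6791 + 0x0C38 = 0x073C9
One's-complement sum = 0x73C9.
Checksum = ~0x73C9 & 0xFFFF = 0x8C36.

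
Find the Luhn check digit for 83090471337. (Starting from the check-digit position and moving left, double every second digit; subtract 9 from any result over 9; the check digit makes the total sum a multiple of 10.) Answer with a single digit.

7

Partial digits right→left: 7 3 3 1 7 4 0 9 0 3 8
Double every second digit counting from the check-digit position (so the 1st, 3rd, 5th, ... of the partial from the right).
  doubled (with −9 where >9): 5 6 5 0 0 7 → sum 23
  kept as-is: 3 1 4 9 3 → sum 20
Total = 23 + 20 = 43.
Check digit = (10 − (43 mod 10)) mod 10 = 7.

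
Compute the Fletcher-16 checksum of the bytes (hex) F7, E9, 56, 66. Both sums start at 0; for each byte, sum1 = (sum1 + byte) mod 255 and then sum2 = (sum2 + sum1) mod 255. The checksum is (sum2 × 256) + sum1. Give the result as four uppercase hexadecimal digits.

Running sums (mod 255):
  after byte 0 (F7): sum1=247, sum2=247
  after byte 1 (E9): sum1=225, sum2=217
  after byte 2 (56): sum1=56, sum2=18
  after byte 3 (66): sum1=158, sum2=176
Checksum = sum2·256 + sum1 = 176·256 + 158 = 45214 = 0xB09E.

B09E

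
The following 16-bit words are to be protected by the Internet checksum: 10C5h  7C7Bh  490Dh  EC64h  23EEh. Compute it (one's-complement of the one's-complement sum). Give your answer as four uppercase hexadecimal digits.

195F

One's-complement addition (fold any carry out of bit 15 back into bit 0):
  0x10C5 + 0x7C7B = 0x08D40
  0x8D40 + 0x490D = 0x0D64D
  0xD64D + 0xEC64 = 0x1C2B1 → wrap carry → 0xC2B2
  0xC2B2 + 0x23EE = 0x0E6A0
One's-complement sum = 0xE6A0.
Checksum = ~0xE6A0 & 0xFFFF = 0x195F.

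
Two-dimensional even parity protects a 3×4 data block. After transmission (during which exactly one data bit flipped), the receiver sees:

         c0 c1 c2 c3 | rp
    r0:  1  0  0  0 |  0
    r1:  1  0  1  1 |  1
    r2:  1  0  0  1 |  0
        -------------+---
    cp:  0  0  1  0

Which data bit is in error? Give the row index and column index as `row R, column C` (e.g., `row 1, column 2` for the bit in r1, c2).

row 0, column 0

Recompute each row's even parity and compare to rp:
  r0: data parity 1, sent rp 0 → mismatch
  r1: data parity 1, sent rp 1 → ok
  r2: data parity 0, sent rp 0 → ok
Recompute each column's even parity and compare to cp:
  c0: data parity 1, sent cp 0 → mismatch
  c1: data parity 0, sent cp 0 → ok
  c2: data parity 1, sent cp 1 → ok
  c3: data parity 0, sent cp 0 → ok
Exactly one row (r0) and one column (c0) fail → the flipped bit is at their intersection.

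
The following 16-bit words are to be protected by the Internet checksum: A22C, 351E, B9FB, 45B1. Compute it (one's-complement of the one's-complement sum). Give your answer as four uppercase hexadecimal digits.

2908

One's-complement addition (fold any carry out of bit 15 back into bit 0):
  0xA22C + 0x351E = 0x0D74A
  0xD74A + 0xB9FB = 0x19145 → wrap carry → 0x9146
  0x9146 + 0x45B1 = 0x0D6F7
One's-complement sum = 0xD6F7.
Checksum = ~0xD6F7 & 0xFFFF = 0x2908.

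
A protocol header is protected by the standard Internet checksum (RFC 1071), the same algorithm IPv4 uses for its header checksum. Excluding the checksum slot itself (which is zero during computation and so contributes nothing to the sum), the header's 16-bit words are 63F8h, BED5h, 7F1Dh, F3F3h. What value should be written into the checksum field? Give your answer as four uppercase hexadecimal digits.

6A20

One's-complement addition (fold any carry out of bit 15 back into bit 0):
  0x63F8 + 0xBED5 = 0x122CD → wrap carry → 0x22CE
  0x22CE + 0x7F1D = 0x0A1EB
  0xA1EB + 0xF3F3 = 0x195DE → wrap carry → 0x95DF
One's-complement sum = 0x95DF.
Checksum = ~0x95DF & 0xFFFF = 0x6A20.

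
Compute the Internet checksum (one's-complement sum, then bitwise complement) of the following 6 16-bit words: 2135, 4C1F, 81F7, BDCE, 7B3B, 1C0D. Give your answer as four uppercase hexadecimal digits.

BB9C

One's-complement addition (fold any carry out of bit 15 back into bit 0):
  0x2135 + 0x4C1F = 0x06D54
  0x6D54 + 0x81F7 = 0x0EF4B
  0xEF4B + 0xBDCE = 0x1AD19 → wrap carry → 0xAD1A
  0xAD1A + 0x7B3B = 0x12855 → wrap carry → 0x2856
  0x2856 + 0x1C0D = 0x04463
One's-complement sum = 0x4463.
Checksum = ~0x4463 & 0xFFFF = 0xBB9C.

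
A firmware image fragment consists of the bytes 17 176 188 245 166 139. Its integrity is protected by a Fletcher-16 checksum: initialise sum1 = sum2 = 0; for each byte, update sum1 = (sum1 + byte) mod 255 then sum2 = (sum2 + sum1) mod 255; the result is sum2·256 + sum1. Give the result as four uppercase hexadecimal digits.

Running sums (mod 255):
  after byte 0 (17): sum1=17, sum2=17
  after byte 1 (176): sum1=193, sum2=210
  after byte 2 (188): sum1=126, sum2=81
  after byte 3 (245): sum1=116, sum2=197
  after byte 4 (166): sum1=27, sum2=224
  after byte 5 (139): sum1=166, sum2=135
Checksum = sum2·256 + sum1 = 135·256 + 166 = 34726 = 0x87A6.

87A6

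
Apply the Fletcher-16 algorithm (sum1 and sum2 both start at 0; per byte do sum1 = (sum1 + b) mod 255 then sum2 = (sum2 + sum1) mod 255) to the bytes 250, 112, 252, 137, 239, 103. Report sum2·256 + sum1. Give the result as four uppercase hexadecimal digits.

Running sums (mod 255):
  after byte 0 (250): sum1=250, sum2=250
  after byte 1 (112): sum1=107, sum2=102
  after byte 2 (252): sum1=104, sum2=206
  after byte 3 (137): sum1=241, sum2=192
  after byte 4 (239): sum1=225, sum2=162
  after byte 5 (103): sum1=73, sum2=235
Checksum = sum2·256 + sum1 = 235·256 + 73 = 60233 = 0xEB49.

EB49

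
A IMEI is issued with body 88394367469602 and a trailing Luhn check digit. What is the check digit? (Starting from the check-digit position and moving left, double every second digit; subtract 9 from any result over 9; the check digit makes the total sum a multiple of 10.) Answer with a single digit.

Partial digits right→left: 2 0 6 9 6 4 7 6 3 4 9 3 8 8
Double every second digit counting from the check-digit position (so the 1st, 3rd, 5th, ... of the partial from the right).
  doubled (with −9 where >9): 4 3 3 5 6 9 7 → sum 37
  kept as-is: 0 9 4 6 4 3 8 → sum 34
Total = 37 + 34 = 71.
Check digit = (10 − (71 mod 10)) mod 10 = 9.

9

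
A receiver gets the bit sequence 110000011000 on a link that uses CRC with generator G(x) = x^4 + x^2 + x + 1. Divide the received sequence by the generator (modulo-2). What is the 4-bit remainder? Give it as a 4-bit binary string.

Modulo-2 division of 110000011000 by 10111:
  pos 0: 11000 XOR 10111 = 01111
  pos 1: 11110 XOR 10111 = 01001
  pos 2: 10010 XOR 10111 = 00101
  pos 4: 10111 XOR 10111 = 00000
Remainder = 0000 (zero — the frame passes the CRC check).

0000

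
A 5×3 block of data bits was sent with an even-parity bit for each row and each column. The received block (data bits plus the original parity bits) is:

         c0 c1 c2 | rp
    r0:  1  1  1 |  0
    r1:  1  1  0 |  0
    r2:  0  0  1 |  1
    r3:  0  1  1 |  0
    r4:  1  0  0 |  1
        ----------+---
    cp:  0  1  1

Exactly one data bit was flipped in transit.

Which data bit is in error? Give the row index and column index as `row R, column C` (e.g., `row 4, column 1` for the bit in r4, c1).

Recompute each row's even parity and compare to rp:
  r0: data parity 1, sent rp 0 → mismatch
  r1: data parity 0, sent rp 0 → ok
  r2: data parity 1, sent rp 1 → ok
  r3: data parity 0, sent rp 0 → ok
  r4: data parity 1, sent rp 1 → ok
Recompute each column's even parity and compare to cp:
  c0: data parity 1, sent cp 0 → mismatch
  c1: data parity 1, sent cp 1 → ok
  c2: data parity 1, sent cp 1 → ok
Exactly one row (r0) and one column (c0) fail → the flipped bit is at their intersection.

row 0, column 0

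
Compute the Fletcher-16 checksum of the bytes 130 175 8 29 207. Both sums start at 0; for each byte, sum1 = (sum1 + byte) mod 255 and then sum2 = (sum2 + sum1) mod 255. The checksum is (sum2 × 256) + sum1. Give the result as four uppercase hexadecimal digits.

6D27

Running sums (mod 255):
  after byte 0 (130): sum1=130, sum2=130
  after byte 1 (175): sum1=50, sum2=180
  after byte 2 (8): sum1=58, sum2=238
  after byte 3 (29): sum1=87, sum2=70
  after byte 4 (207): sum1=39, sum2=109
Checksum = sum2·256 + sum1 = 109·256 + 39 = 27943 = 0x6D27.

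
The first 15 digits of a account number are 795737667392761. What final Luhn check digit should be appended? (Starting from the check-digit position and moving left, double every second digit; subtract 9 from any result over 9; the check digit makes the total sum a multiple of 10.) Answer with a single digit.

Partial digits right→left: 1 6 7 2 9 3 7 6 6 7 3 7 5 9 7
Double every second digit counting from the check-digit position (so the 1st, 3rd, 5th, ... of the partial from the right).
  doubled (with −9 where >9): 2 5 9 5 3 6 1 5 → sum 36
  kept as-is: 6 2 3 6 7 7 9 → sum 40
Total = 36 + 40 = 76.
Check digit = (10 − (76 mod 10)) mod 10 = 4.

4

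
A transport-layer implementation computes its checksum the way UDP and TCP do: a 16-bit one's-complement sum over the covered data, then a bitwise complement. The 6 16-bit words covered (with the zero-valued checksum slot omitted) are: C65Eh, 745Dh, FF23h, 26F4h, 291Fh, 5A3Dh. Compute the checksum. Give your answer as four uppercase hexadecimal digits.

One's-complement addition (fold any carry out of bit 15 back into bit 0):
  0xC65E + 0x745D = 0x13ABB → wrap carry → 0x3ABC
  0x3ABC + 0xFF23 = 0x139DF → wrap carry → 0x39E0
  0x39E0 + 0x26F4 = 0x060D4
  0x60D4 + 0x291F = 0x089F3
  0x89F3 + 0x5A3D = 0x0E430
One's-complement sum = 0xE430.
Checksum = ~0xE430 & 0xFFFF = 0x1BCF.

1BCF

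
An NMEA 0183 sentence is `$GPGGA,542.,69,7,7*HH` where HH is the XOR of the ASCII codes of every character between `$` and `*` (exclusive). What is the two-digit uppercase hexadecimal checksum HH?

XOR the ASCII codes of the payload characters:
  'G' = 0x47 → acc = 0x47
  'P' = 0x50 → acc = 0x17
  'G' = 0x47 → acc = 0x50
  'G' = 0x47 → acc = 0x17
  'A' = 0x41 → acc = 0x56
  ',' = 0x2C → acc = 0x7A
  '5' = 0x35 → acc = 0x4F
  '4' = 0x34 → acc = 0x7B
  '2' = 0x32 → acc = 0x49
  '.' = 0x2E → acc = 0x67
  ',' = 0x2C → acc = 0x4B
  '6' = 0x36 → acc = 0x7D
  '9' = 0x39 → acc = 0x44
  ',' = 0x2C → acc = 0x68
  '7' = 0x37 → acc = 0x5F
  ',' = 0x2C → acc = 0x73
  '7' = 0x37 → acc = 0x44
Checksum = 0x44.

44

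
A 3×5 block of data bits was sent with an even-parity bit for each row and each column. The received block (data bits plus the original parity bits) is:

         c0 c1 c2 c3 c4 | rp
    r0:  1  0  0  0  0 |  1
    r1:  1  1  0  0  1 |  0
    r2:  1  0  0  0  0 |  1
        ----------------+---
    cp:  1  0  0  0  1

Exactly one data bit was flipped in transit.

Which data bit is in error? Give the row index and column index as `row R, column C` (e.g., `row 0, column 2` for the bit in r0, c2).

row 1, column 1

Recompute each row's even parity and compare to rp:
  r0: data parity 1, sent rp 1 → ok
  r1: data parity 1, sent rp 0 → mismatch
  r2: data parity 1, sent rp 1 → ok
Recompute each column's even parity and compare to cp:
  c0: data parity 1, sent cp 1 → ok
  c1: data parity 1, sent cp 0 → mismatch
  c2: data parity 0, sent cp 0 → ok
  c3: data parity 0, sent cp 0 → ok
  c4: data parity 1, sent cp 1 → ok
Exactly one row (r1) and one column (c1) fail → the flipped bit is at their intersection.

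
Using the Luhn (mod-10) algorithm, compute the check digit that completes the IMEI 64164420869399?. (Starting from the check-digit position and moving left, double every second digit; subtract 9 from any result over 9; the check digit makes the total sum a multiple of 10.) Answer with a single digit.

Partial digits right→left: 9 9 3 9 6 8 0 2 4 4 6 1 4 6
Double every second digit counting from the check-digit position (so the 1st, 3rd, 5th, ... of the partial from the right).
  doubled (with −9 where >9): 9 6 3 0 8 3 8 → sum 37
  kept as-is: 9 9 8 2 4 1 6 → sum 39
Total = 37 + 39 = 76.
Check digit = (10 − (76 mod 10)) mod 10 = 4.

4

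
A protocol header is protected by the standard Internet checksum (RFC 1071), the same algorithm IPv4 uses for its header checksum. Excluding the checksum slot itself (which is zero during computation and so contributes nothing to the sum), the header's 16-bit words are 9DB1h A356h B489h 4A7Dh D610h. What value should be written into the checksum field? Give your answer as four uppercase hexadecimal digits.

One's-complement addition (fold any carry out of bit 15 back into bit 0):
  0x9DB1 + 0xA356 = 0x14107 → wrap carry → 0x4108
  0x4108 + 0xB489 = 0x0F591
  0xF591 + 0x4A7D = 0x1400E → wrap carry → 0x400F
  0x400F + 0xD610 = 0x1161F → wrap carry → 0x1620
One's-complement sum = 0x1620.
Checksum = ~0x1620 & 0xFFFF = 0xE9DF.

E9DF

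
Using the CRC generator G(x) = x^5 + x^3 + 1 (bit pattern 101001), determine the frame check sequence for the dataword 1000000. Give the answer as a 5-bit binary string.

Append 5 zeros: 100000000000. Divide by 101001 (XOR where the leading bit is 1):
  pos 0: 100000 XOR 101001 = 001001
  pos 2: 100100 XOR 101001 = 001101
  pos 4: 110100 XOR 101001 = 011101
  pos 5: 111010 XOR 101001 = 010011
  pos 6: 100110 XOR 101001 = 001111
Remainder (last 5 bits) = 01111. This is the CRC / FCS.

01111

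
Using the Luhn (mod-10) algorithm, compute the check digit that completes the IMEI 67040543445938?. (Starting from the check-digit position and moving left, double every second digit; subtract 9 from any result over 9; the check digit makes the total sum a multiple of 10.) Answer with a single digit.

4

Partial digits right→left: 8 3 9 5 4 4 3 4 5 0 4 0 7 6
Double every second digit counting from the check-digit position (so the 1st, 3rd, 5th, ... of the partial from the right).
  doubled (with −9 where >9): 7 9 8 6 1 8 5 → sum 44
  kept as-is: 3 5 4 4 0 0 6 → sum 22
Total = 44 + 22 = 66.
Check digit = (10 − (66 mod 10)) mod 10 = 4.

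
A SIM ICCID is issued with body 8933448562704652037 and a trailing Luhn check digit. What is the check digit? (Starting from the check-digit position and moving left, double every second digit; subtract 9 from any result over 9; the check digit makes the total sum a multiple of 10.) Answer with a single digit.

6

Partial digits right→left: 7 3 0 2 5 6 4 0 7 2 6 5 8 4 4 3 3 9 8
Double every second digit counting from the check-digit position (so the 1st, 3rd, 5th, ... of the partial from the right).
  doubled (with −9 where >9): 5 0 1 8 5 3 7 8 6 7 → sum 50
  kept as-is: 3 2 6 0 2 5 4 3 9 → sum 34
Total = 50 + 34 = 84.
Check digit = (10 − (84 mod 10)) mod 10 = 6.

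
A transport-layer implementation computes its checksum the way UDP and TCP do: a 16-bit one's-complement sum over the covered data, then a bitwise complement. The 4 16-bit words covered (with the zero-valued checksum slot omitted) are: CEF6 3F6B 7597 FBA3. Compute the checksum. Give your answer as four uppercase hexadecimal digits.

One's-complement addition (fold any carry out of bit 15 back into bit 0):
  0xCEF6 + 0x3F6B = 0x10E61 → wrap carry → 0x0E62
  0x0E62 + 0x7597 = 0x083F9
  0x83F9 + 0xFBA3 = 0x17F9C → wrap carry → 0x7F9D
One's-complement sum = 0x7F9D.
Checksum = ~0x7F9D & 0xFFFF = 0x8062.

8062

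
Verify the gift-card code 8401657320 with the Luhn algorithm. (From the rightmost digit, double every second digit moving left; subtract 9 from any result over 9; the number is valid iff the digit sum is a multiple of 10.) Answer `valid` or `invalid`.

invalid

From the right, keep odd positions and double even positions (subtract 9 from any doubled value over 9):
  doubled (positions 2,4,...): 4 5 3 0 7 → sum 19
  kept (positions 1,3,...): 0 3 5 1 4 → sum 13
Total = 32.
32 mod 10 = 2, so the number is invalid.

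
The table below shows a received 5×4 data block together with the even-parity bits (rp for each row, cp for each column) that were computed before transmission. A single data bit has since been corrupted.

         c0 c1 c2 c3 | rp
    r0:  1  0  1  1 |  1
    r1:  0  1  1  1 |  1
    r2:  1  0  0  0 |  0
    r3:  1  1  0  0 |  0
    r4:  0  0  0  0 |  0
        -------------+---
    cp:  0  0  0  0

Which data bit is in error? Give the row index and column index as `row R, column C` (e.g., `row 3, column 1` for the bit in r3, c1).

row 2, column 0

Recompute each row's even parity and compare to rp:
  r0: data parity 1, sent rp 1 → ok
  r1: data parity 1, sent rp 1 → ok
  r2: data parity 1, sent rp 0 → mismatch
  r3: data parity 0, sent rp 0 → ok
  r4: data parity 0, sent rp 0 → ok
Recompute each column's even parity and compare to cp:
  c0: data parity 1, sent cp 0 → mismatch
  c1: data parity 0, sent cp 0 → ok
  c2: data parity 0, sent cp 0 → ok
  c3: data parity 0, sent cp 0 → ok
Exactly one row (r2) and one column (c0) fail → the flipped bit is at their intersection.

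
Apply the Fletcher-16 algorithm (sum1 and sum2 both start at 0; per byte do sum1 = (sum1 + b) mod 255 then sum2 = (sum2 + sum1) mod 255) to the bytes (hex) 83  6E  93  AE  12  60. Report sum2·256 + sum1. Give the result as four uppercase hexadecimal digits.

Running sums (mod 255):
  after byte 0 (83): sum1=131, sum2=131
  after byte 1 (6E): sum1=241, sum2=117
  after byte 2 (93): sum1=133, sum2=250
  after byte 3 (AE): sum1=52, sum2=47
  after byte 4 (12): sum1=70, sum2=117
  after byte 5 (60): sum1=166, sum2=28
Checksum = sum2·256 + sum1 = 28·256 + 166 = 7334 = 0x1CA6.

1CA6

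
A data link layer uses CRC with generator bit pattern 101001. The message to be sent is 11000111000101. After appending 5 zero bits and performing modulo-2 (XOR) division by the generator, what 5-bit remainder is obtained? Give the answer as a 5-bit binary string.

Append 5 zeros: 1100011100010100000. Divide by 101001 (XOR where the leading bit is 1):
  pos 0: 110001 XOR 101001 = 011000
  pos 1: 110001 XOR 101001 = 011000
  pos 2: 110001 XOR 101001 = 011000
  pos 3: 110000 XOR 101001 = 011001
  pos 4: 110010 XOR 101001 = 011011
  pos 5: 110110 XOR 101001 = 011111
  pos 6: 111111 XOR 101001 = 010110
  pos 7: 101100 XOR 101001 = 000101
  pos 10: 101100 XOR 101001 = 000101
  pos 13: 101000 XOR 101001 = 000001
Remainder (last 5 bits) = 00001. This is the CRC / FCS.

00001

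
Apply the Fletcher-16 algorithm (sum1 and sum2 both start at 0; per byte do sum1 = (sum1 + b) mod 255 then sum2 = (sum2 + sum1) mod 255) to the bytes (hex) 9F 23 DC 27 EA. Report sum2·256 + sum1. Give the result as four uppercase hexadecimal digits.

Running sums (mod 255):
  after byte 0 (9F): sum1=159, sum2=159
  after byte 1 (23): sum1=194, sum2=98
  after byte 2 (DC): sum1=159, sum2=2
  after byte 3 (27): sum1=198, sum2=200
  after byte 4 (EA): sum1=177, sum2=122
Checksum = sum2·256 + sum1 = 122·256 + 177 = 31409 = 0x7AB1.

7AB1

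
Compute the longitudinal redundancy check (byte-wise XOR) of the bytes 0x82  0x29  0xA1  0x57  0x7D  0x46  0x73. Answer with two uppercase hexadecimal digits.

15

XOR the bytes together:
  start with 0x82
  0x82 ⊕ 0x29 = 0xAB
  0xAB ⊕ 0xA1 = 0x0A
  0x0A ⊕ 0x57 = 0x5D
  0x5D ⊕ 0x7D = 0x20
  0x20 ⊕ 0x46 = 0x66
  0x66 ⊕ 0x73 = 0x15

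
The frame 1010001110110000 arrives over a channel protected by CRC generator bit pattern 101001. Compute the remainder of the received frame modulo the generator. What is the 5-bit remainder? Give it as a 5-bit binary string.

Modulo-2 division of 1010001110110000 by 101001:
  pos 0: 101000 XOR 101001 = 000001
  pos 5: 111101 XOR 101001 = 010100
  pos 6: 101001 XOR 101001 = 000000
Remainder = 00000 (zero — the frame passes the CRC check).

00000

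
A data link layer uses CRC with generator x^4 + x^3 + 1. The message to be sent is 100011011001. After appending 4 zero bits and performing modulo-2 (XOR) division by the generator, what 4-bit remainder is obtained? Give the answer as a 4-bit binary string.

0110

Append 4 zeros: 1000110110010000. Divide by 11001 (XOR where the leading bit is 1):
  pos 0: 10001 XOR 11001 = 01000
  pos 1: 10001 XOR 11001 = 01000
  pos 2: 10000 XOR 11001 = 01001
  pos 3: 10011 XOR 11001 = 01010
  pos 4: 10101 XOR 11001 = 01100
  pos 5: 11000 XOR 11001 = 00001
  pos 9: 10100 XOR 11001 = 01101
  pos 10: 11010 XOR 11001 = 00011
Remainder (last 4 bits) = 0110. This is the CRC / FCS.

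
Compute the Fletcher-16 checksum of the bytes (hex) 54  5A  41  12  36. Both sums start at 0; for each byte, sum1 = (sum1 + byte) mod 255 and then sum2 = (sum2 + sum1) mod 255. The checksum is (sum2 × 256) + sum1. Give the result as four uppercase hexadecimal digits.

Running sums (mod 255):
  after byte 0 (54): sum1=84, sum2=84
  after byte 1 (5A): sum1=174, sum2=3
  after byte 2 (41): sum1=239, sum2=242
  after byte 3 (12): sum1=2, sum2=244
  after byte 4 (36): sum1=56, sum2=45
Checksum = sum2·256 + sum1 = 45·256 + 56 = 11576 = 0x2D38.

2D38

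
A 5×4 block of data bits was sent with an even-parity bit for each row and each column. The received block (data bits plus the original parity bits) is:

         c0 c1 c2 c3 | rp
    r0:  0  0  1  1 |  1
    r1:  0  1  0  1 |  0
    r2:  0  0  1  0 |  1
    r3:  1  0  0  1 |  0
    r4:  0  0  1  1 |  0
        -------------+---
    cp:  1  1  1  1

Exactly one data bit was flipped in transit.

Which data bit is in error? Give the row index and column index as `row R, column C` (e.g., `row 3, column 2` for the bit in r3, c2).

Recompute each row's even parity and compare to rp:
  r0: data parity 0, sent rp 1 → mismatch
  r1: data parity 0, sent rp 0 → ok
  r2: data parity 1, sent rp 1 → ok
  r3: data parity 0, sent rp 0 → ok
  r4: data parity 0, sent rp 0 → ok
Recompute each column's even parity and compare to cp:
  c0: data parity 1, sent cp 1 → ok
  c1: data parity 1, sent cp 1 → ok
  c2: data parity 1, sent cp 1 → ok
  c3: data parity 0, sent cp 1 → mismatch
Exactly one row (r0) and one column (c3) fail → the flipped bit is at their intersection.

row 0, column 3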